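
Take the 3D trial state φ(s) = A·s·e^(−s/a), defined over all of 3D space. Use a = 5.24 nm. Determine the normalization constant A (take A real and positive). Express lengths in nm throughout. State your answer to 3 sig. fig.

We need A² ∫|f|² 4πs² ds = 1, taking the integral from 0 to ∞.
(Spherical symmetry: dV = 4πs² ds.)
Recall ∫₀^∞ s^m e^(−s/β) ds = m!·β^(m+1), the integral (without the A² prefactor) comes out to 3·π·a^5.
So A² = (3·π·a^5)^(−1).
Plugging in a = 5.24 yields A = 0.005182.

A ≈ 0.00518 nm^(-5/2)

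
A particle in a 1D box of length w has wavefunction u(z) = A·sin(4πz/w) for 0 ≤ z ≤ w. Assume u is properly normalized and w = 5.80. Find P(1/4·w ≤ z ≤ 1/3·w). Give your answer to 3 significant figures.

P ≈ 0.0489

P = ∫_{1/4·w}^{1/3·w} |u(z)|² dz.
The normalization integral ∫|u|²dz over the whole domain equals w/2·A², and A² cancels in the ratio.
Let t = z/w; then A² and the length scale cancel, so P = ∫_{1/4}^{1/3} sin(4·π·t)^2 dt ÷ ∫_{0}^{1} sin(4·π·t)^2 dt.
An antiderivative of sin(4·π·t)^2 is t/2 - sin(4·π·t)·cos(4·π·t)/(8·π); evaluating from 1/4 to 1/3 gives -√(3)/(32·π) + 1/24, while the full integral is 1/2.
The result is P = (-√(3)/16 + π/12)/π.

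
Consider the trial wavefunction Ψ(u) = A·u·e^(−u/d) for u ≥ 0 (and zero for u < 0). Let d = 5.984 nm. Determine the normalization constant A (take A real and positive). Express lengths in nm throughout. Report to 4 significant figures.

The normalization condition is ∫|Ψ|² du = 1 from 0 to ∞.
With ∫₀^∞ u^2 e^(−αu) du = 2!/α^3, with Ψ = A·u·e^(−u/d), the integral evaluates to A²·[d^3/4].
Setting this equal to 1 gives A² = 1/(d^3/4).
Plugging in d = 5.984 yields A = 0.13663.

A ≈ 0.1366 nm^(-3/2)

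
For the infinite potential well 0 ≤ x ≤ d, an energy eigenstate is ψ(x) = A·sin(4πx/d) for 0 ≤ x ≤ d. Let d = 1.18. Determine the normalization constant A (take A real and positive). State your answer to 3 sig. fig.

The normalization condition is ∫|ψ|² dx = 1 from 0 to d.
∫|ψ|² dx = A²·(d/2).
Plugging in d = 1.18 yields A = 1.302.

A ≈ 1.30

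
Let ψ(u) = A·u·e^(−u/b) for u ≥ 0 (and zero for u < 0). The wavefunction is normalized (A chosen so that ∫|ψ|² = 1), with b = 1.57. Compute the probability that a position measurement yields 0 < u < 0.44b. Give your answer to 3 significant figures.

P ≈ 0.0596

|ψ|² is the probability density, so P = ∫_{0}^{0.44b} |ψ|² du.
With A² fixed by ∫|ψ|² = 1, i.e. A² = (b^3/4)^(−1), substitute and integrate.
Substituting t = u/b, A² and the length scale cancel in the ratio: P = ∫_{0}^{0.44} t^2·e^(-2·t) dt / ∫_{0}^{∞} t^2·e^(-2·t) dt.
An antiderivative of t^2·e^(-2·t) is -(2·t^2 + 2·t + 1)·e^(-2·t)/4; evaluating from 0 to 0.44 gives 1/4 - 1417·e^(-22/25)/2500, while the full integral is 1/4.
This works out to P = 0.05960.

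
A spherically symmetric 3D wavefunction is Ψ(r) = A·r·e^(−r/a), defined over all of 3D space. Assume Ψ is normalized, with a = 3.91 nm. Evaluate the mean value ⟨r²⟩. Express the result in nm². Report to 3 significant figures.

By definition ⟨r²⟩ = ∫ r^2 |Ψ(r)|² 4πr² dr.
Evaluating both integrals, ⟨r²⟩ = 15·a^2/2.
With a = 3.91, ⟨r^2⟩ = 114.7.

⟨r^2⟩ ≈ 115 nm^2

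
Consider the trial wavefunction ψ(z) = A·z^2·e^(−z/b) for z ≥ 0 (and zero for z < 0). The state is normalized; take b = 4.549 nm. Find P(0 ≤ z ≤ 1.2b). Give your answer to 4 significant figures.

|ψ|² is the probability density, so P = ∫_{0}^{1.2b} |ψ|² dz.
With A² fixed by ∫|ψ|² = 1, i.e. A² = (3·b^5/4)^(−1), substitute and integrate.
Let u = z/b; then A² and the length scale cancel, so P = ∫_{0}^{1.2} u^4·e^(-2·u) du ÷ ∫_{0}^{∞} u^4·e^(-2·u) du.
An antiderivative of u^4·e^(-2·u) is -(u^4/2 + u^3 + 3·u^2/2 + 3·u/2 + 3/4)·e^(-2·u); evaluating from 0 to 1.2 gives ≈ 0.0719014, while the full integral is 3/4.
The result is P = 0.095869.

P ≈ 0.09587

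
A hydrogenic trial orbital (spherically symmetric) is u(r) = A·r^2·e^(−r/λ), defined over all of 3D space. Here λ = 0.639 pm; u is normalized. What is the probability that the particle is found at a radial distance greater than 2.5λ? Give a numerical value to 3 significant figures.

P ≈ 0.762

Integrate the radial probability density 4πr²|u|² over r > 2.5λ.
Normalization gives A² = 1/(45·π·λ^7/2).
In terms of t = r/λ (A², 4π and the length scale all cancel between numerator and denominator), P = [∫_{2.5}^{∞} t^6·e^(-2·t) dt] / [∫_{0}^{∞} t^6·e^(-2·t) dt].
With ∫ t^6·e^(-2·t) dt = -(4·t^6 + 12·t^5 + 30·t^4 + 60·t^3 + 90·t^2 + 90·t + 45)·e^(-2·t)/8 + C, the region integral is ≈ 4.2873 and the full one is 45/8.
Taking the ratio yields P = 0.7622.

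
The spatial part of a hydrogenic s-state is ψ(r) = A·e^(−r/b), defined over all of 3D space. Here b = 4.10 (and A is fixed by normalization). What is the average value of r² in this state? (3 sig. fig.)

The expectation value is the |ψ|²-weighted average of r^2: ∫ r^2|ψ|² 4πr² dr.
Using ∫₀^∞ rⁿ e^(−αr) dr = n!/αⁿ⁺¹, since the A² factors cancel between numerator and denominator, ⟨r²⟩ = 3·b^2.
Putting b = 4.10 gives 50.43.

⟨r^2⟩ ≈ 50.4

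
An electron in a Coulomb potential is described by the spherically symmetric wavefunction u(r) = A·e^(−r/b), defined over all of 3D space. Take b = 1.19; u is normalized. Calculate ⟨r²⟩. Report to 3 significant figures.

⟨r^2⟩ ≈ 4.25

⟨r²⟩ = ∫ r^2 |u|² 4πr² dr over the full domain.
The ratio of the moment integral to the normalization integral gives ⟨r²⟩ = 3·b^2.
Putting b = 1.19 gives 4.248.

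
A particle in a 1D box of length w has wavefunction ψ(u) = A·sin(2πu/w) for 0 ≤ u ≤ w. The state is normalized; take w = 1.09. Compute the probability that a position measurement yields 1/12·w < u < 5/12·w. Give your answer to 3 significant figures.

P = ∫_{1/12·w}^{5/12·w} |ψ(u)|² du.
Since A² = 1/(w/2), this is the region integral divided by the full normalization integral.
Let t = u/w; then A² and the length scale cancel, so P = ∫_{1/12}^{5/12} sin(2·π·t)^2 dt ÷ ∫_{0}^{1} sin(2·π·t)^2 dt.
An antiderivative of sin(2·π·t)^2 is t/2 - sin(4·π·t)/(8·π); evaluating from 1/12 to 5/12 gives √(3)/(8·π) + 1/6, while the full integral is 1/2.
This works out to P = (√(3)/4 + π/3)/π.

P ≈ 0.471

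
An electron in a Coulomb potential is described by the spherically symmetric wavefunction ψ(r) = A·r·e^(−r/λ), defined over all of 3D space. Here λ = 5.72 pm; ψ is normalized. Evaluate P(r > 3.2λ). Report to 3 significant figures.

P ≈ 0.235

Integrate the radial probability density 4πr²|ψ|² over r > 3.2λ.
A² is fixed by ∫₀^∞ 4πr²|ψ|² dr = 1, i.e. A² = (3·π·λ^5)^(−1).
Substituting u = r/λ, A², 4π and the length scale all cancel in the ratio: P = ∫_{3.2}^{∞} u^4·e^(-2·u) du / ∫_{0}^{∞} u^4·e^(-2·u) du.
With ∫ u^4·e^(-2·u) du = -(u^4/2 + u^3 + 3·u^2/2 + 3·u/2 + 3/4)·e^(-2·u) + C, the region integral is ≈ 0.17630 and the full one is 3/4.
Taking the ratio yields P = 0.2351.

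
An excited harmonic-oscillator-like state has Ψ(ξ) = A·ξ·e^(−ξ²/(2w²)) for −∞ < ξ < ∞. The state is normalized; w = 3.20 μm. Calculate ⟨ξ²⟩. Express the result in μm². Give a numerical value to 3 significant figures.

By definition ⟨ξ²⟩ = ∫ ξ^2 |Ψ(ξ)|² dξ.
Since the A² factors cancel between numerator and denominator, ⟨ξ²⟩ = 3·w^2/2.
With w = 3.20, ⟨ξ^2⟩ = 15.36.

⟨ξ^2⟩ ≈ 15.4 μm^2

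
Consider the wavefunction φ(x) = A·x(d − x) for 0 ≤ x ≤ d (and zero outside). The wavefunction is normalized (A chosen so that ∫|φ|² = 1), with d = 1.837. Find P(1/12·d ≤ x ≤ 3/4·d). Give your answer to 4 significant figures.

P ≈ 0.8914

|φ|² is the probability density, so P = ∫_{1/12·d}^{3/4·d} |φ|² dx.
The normalization integral ∫|φ|²dx over the whole domain equals d^5/30·A², and A² cancels in the ratio.
Substituting u = x/d, A² and the length scale cancel in the ratio: P = ∫_{1/12}^{3/4} u^2·(1 - u)^2 du / ∫_{0}^{1} u^2·(1 - u)^2 du.
With ∫ u^2·(1 - u)^2 du = u^3·(6·u^2 - 15·u + 10)/30 + C, the region integral is ≈ 0.0297132 and the full one is 1/30.
The result is P = 4621/5184.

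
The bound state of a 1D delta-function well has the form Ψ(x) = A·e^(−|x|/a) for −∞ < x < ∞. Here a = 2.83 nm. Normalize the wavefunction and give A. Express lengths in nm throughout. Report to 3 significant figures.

The normalization condition is ∫|Ψ|² dx = 1 from −∞ to ∞.
Carrying out the integral gives A² · a.
With a = 2.83: A² = 0.3534 and A = 0.5944.

A ≈ 0.594 nm^(-1/2)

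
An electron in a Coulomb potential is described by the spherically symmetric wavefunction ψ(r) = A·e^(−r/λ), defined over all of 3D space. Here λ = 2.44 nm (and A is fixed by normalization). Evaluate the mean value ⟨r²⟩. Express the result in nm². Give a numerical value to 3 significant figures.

⟨r^2⟩ ≈ 17.9 nm^2

By definition ⟨r²⟩ = ∫ r^2 |ψ(r)|² 4πr² dr.
Since the A² factors cancel between numerator and denominator, ⟨r²⟩ = 3·λ^2.
Putting λ = 2.44 gives 17.86.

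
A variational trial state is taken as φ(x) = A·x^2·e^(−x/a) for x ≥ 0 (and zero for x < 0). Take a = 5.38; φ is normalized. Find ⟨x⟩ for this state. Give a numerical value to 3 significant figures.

The expectation value is the |φ|²-weighted average of x: ∫ x|φ|² dx.
Since the A² factors cancel between numerator and denominator, ⟨x⟩ = 5·a/2.
With a = 5.38, ⟨x⟩ = 13.45.

⟨x⟩ ≈ 13.5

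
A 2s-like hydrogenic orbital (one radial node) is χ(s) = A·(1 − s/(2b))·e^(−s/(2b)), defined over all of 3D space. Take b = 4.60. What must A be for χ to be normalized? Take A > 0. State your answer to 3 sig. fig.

Normalization requires ∫|χ|² 4πs² ds = 1, integrated from 0 to ∞.
In 3D with spherical symmetry the volume element is 4πs² ds.
Recall ∫₀^∞ s^m e^(−s/β) ds = m!·β^(m+1), ∫|χ|² 4πs² ds = A²·(8·π·b^3).
So A² = (8·π·b^3)^(−1).
With b = 4.60: A² = 0.0004088 and A = 0.02022.

A ≈ 0.0202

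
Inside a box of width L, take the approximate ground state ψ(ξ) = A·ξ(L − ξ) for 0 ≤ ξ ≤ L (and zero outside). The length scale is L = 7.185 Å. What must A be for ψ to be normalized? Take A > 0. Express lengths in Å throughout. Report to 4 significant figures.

A ≈ 0.03958 Å^(-5/2)

We need A² ∫|f|² dξ = 1, taking the integral from 0 to L.
Expanding the polynomial and integrating term by term, ∫|ψ|² dξ = A²·(L^5/30).
With L = 7.185: A² = 0.0015667 and A = 0.039582.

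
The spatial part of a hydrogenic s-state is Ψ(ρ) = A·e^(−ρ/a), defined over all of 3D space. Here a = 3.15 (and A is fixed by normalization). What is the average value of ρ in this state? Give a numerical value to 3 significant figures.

⟨ρ⟩ ≈ 4.73

The expectation value is the |Ψ|²-weighted average of ρ: ∫ ρ|Ψ|² 4πρ² dρ.
Since the A² factors cancel between numerator and denominator, ⟨ρ⟩ = 3·a/2.
With a = 3.15, ⟨ρ⟩ = 4.725.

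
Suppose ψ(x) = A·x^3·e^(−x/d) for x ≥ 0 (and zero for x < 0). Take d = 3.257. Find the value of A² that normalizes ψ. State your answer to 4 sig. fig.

Require ∫ |ψ|² dx = 1 over the whole domain.
Using ∫₀^∞ xⁿ e^(−αx) dx = n!/αⁿ⁺¹, the integral (without the A² prefactor) comes out to 45·d^7/8.
Setting this equal to 1 gives A² = 1/(45·d^7/8).
Substituting d = 3.257 gives A² = 0.000045725, so A = 0.0067620.

A^2 ≈ 0.00004572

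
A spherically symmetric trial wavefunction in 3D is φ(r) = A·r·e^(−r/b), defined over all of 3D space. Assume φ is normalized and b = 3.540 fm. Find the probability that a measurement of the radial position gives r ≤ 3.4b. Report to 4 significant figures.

With dV = 4πr²dr, the probability is ∫|φ|² dV over r ≤ 3.4b.
The full normalization integral is A²·[3·π·b^5] = 1, fixing A².
In terms of u = r/b (A², 4π and the length scale all cancel between numerator and denominator), P = [∫_{0}^{3.4} u^4·e^(-2·u) du] / [∫_{0}^{∞} u^4·e^(-2·u) du].
With ∫ u^4·e^(-2·u) du = -(u^4/2 + u^3 + 3·u^2/2 + 3·u/2 + 3/4)·e^(-2·u) + C, the region integral is ≈ 0.605977 and the full one is 3/4.
Taking the ratio yields P = 0.80797.

P ≈ 0.8080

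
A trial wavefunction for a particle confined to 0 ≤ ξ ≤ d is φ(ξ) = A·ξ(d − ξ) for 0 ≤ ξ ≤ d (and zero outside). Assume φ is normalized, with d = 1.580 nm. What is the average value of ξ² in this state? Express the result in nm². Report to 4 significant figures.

⟨ξ²⟩ = ∫ ξ^2 |φ|² dξ over the full domain.
Evaluating both integrals, ⟨ξ²⟩ = 2·d^2/7.
Putting d = 1.580 gives 0.71326.

⟨ξ^2⟩ ≈ 0.7133 nm^2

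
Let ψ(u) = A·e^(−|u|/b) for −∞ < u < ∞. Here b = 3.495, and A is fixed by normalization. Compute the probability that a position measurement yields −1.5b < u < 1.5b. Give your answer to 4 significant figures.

P ≈ 0.9502

The probability is P = ∫ |ψ|² du over [−1.5b, 1.5b].
The normalization integral ∫|ψ|²du over the whole domain equals b·A², and A² cancels in the ratio.
By symmetry take twice the u ≥ 0 contribution in numerator and denominator; the 2's cancel. Let t = u/b; then A² and the length scale cancel, so P = ∫_{0}^{1.5} e^(-2·t) dt ÷ ∫_{0}^{∞} e^(-2·t) dt.
With ∫ e^(-2·t) dt = -e^(-2·t)/2 + C, the region integral is 1/2 - e^(-3)/2 and the full one is 1/2.
The result is P = 0.95021.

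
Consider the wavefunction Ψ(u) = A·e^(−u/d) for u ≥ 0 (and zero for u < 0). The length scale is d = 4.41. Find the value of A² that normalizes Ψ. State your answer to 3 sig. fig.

We need A² ∫|f|² du = 1, taking the integral from 0 to ∞.
Carrying out the integral gives A² · d/2.
Hence A² = 1/[d/2].
Substituting d = 4.41 gives A² = 0.4535, so A = 0.6734.

A^2 ≈ 0.454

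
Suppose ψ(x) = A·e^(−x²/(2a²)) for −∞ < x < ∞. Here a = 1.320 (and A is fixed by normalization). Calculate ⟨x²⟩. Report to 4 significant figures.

⟨x^2⟩ ≈ 0.8712

⟨x²⟩ = ∫ x^2 |ψ|² dx over the full domain.
Since the A² factors cancel between numerator and denominator, ⟨x²⟩ = a^2/2.
With a = 1.320, ⟨x^2⟩ = 0.87120.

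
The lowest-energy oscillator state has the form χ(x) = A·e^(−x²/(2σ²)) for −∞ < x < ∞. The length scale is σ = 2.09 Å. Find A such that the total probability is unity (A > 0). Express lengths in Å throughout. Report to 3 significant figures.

A ≈ 0.520 Å^(-1/2)

The normalization condition is ∫|χ|² dx = 1 from −∞ to ∞.
With χ = A·e^(−x²/(2σ²)), the integral evaluates to A²·[√(π)·σ].
Setting this equal to 1 gives A² = 1/(√(π)·σ).
With σ = 2.09: A² = 0.2699 and A = 0.5196.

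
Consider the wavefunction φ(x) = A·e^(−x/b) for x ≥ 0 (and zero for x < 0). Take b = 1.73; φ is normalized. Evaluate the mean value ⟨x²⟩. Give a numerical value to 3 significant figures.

⟨x^2⟩ ≈ 1.50

⟨x²⟩ = ∫ x^2 |φ|² dx over the full domain.
Using ∫₀^∞ xⁿ e^(−αx) dx = n!/αⁿ⁺¹, the ratio of the moment integral to the normalization integral gives ⟨x²⟩ = b^2/2.
Putting b = 1.73 gives 1.496.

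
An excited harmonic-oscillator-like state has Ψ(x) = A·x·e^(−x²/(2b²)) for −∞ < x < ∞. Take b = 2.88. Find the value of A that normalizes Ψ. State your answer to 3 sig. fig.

A ≈ 0.217

The normalization condition is ∫|Ψ|² dx = 1 from −∞ to ∞.
The integral (without the A² prefactor) comes out to √(π)·b^3/2.
Hence A² = 1/[√(π)·b^3/2].
Plugging in b = 2.88 yields A = 0.2173.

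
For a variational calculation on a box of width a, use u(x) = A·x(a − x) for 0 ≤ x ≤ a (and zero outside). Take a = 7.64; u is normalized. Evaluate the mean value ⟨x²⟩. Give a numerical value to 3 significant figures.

By definition ⟨x²⟩ = ∫ x^2 |u(x)|² dx.
Expanding the polynomial and integrating term by term, the ratio of the moment integral to the normalization integral gives ⟨x²⟩ = 2·a^2/7.
Putting a = 7.64 gives 16.68.

⟨x^2⟩ ≈ 16.7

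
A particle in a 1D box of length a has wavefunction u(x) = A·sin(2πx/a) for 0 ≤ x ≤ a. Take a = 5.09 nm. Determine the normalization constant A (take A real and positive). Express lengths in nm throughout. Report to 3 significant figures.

The normalization condition is ∫|u|² dx = 1 from 0 to a.
Using sin²θ = (1 − cos 2θ)/2, ∫|u|² dx = A²·(a/2).
Substituting a = 5.09 gives A² = 0.3929, so A = 0.6268.

A ≈ 0.627 nm^(-1/2)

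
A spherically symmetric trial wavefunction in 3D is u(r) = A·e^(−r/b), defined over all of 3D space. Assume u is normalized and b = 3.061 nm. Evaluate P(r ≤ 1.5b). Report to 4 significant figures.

With dV = 4πr²dr, the probability is ∫|u|² dV over r ≤ 1.5b.
Normalization gives A² = 1/(π·b^3).
In terms of t = r/b (A², 4π and the length scale all cancel between numerator and denominator), P = [∫_{0}^{1.5} t^2·e^(-2·t) dt] / [∫_{0}^{∞} t^2·e^(-2·t) dt].
Using ∫ t^2·e^(-2·t) dt = -(2·t^2 + 2·t + 1)·e^(-2·t)/4, the numerator is 1/4 - 17·e^(-3)/8 and the denominator is 1/4.
This evaluates to P = 0.57681.

P ≈ 0.5768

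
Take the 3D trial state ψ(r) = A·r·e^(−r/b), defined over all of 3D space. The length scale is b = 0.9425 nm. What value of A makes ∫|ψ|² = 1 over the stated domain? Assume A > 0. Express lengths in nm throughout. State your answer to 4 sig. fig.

A ≈ 0.3777 nm^(-5/2)

Normalization requires ∫|ψ|² 4πr² dr = 1, integrated from 0 to ∞.
In 3D with spherical symmetry the volume element is 4πr² dr.
With ∫₀^∞ r^4 e^(−αr) dr = 4!/α^5, the integral (without the A² prefactor) comes out to 3·π·b^5.
With b = 0.9425: A² = 0.14267 and A = 0.37771.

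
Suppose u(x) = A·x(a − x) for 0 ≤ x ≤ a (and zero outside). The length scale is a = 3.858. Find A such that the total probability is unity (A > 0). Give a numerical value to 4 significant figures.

A ≈ 0.1874

Require ∫ |u|² dx = 1 over the whole domain.
Expanding the polynomial and integrating term by term, carrying out the integral gives A² · a^5/30.
Hence A² = 1/[a^5/30].
Plugging in a = 3.858 yields A = 0.18735.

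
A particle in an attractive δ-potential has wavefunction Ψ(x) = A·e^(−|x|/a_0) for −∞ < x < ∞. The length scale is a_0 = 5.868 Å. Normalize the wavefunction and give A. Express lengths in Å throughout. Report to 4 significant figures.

The normalization condition is ∫|Ψ|² dx = 1 from −∞ to ∞.
Using ∫₀^∞ xⁿ e^(−αx) dx = n!/αⁿ⁺¹, ∫|Ψ|² dx = A²·(a_0).
Setting this equal to 1 gives A² = 1/(a_0).
With a_0 = 5.868: A² = 0.17042 and A = 0.41281.

A ≈ 0.4128 Å^(-1/2)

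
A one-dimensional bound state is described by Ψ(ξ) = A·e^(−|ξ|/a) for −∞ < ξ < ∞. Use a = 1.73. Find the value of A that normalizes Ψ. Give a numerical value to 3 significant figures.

A ≈ 0.760

We need A² ∫|f|² dξ = 1, taking the integral from −∞ to ∞.
∫|Ψ|² dξ = A²·(a).
Setting this equal to 1 gives A² = 1/(a).
Plugging in a = 1.73 yields A = 0.7603.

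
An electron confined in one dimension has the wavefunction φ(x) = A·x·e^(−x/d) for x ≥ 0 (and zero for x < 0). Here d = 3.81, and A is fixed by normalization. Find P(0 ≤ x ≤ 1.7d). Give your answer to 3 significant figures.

P ≈ 0.660

P = ∫_{0}^{1.7d} |φ(x)|² dx.
Since A² = 1/(d^3/4), this is the region integral divided by the full normalization integral.
In terms of u = x/d (A² and the length scale cancel between numerator and denominator), P = [∫_{0}^{1.7} u^2·e^(-2·u) du] / [∫_{0}^{∞} u^2·e^(-2·u) du].
Using ∫ u^2·e^(-2·u) du = -(2·u^2 + 2·u + 1)·e^(-2·u)/4, the numerator is 1/4 - 509·e^(-17/5)/200 and the denominator is 1/4.
Evaluating gives P = 0.6603.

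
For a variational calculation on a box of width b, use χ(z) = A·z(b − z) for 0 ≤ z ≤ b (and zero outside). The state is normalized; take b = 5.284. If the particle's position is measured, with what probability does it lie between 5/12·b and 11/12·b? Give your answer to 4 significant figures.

P = ∫_{5/12·b}^{11/12·b} |χ(z)|² dz.
Since A² = 1/(b^5/30), this is the region integral divided by the full normalization integral.
Let u = z/b; then A² and the length scale cancel, so P = ∫_{5/12}^{11/12} u^2·(1 - u)^2 du ÷ ∫_{0}^{1} u^2·(1 - u)^2 du.
With ∫ u^2·(1 - u)^2 du = u^3·(6·u^2 - 15·u + 10)/30 + C, the region integral is ≈ 0.0216098 and the full one is 1/30.
Evaluating gives P = 4481/6912.

P ≈ 0.6483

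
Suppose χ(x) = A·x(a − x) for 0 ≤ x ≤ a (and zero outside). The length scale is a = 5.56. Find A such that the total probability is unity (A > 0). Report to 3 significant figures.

We need A² ∫|f|² dx = 1, taking the integral from 0 to a.
Carrying out the integral gives A² · a^5/30.
Hence A² = 1/[a^5/30].
Plugging in a = 5.56 yields A = 0.07514.

A ≈ 0.0751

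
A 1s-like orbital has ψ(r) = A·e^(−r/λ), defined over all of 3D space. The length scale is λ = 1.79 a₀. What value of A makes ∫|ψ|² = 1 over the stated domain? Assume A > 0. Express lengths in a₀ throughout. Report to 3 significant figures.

A ≈ 0.236 a₀^(-3/2)

Require ∫ |ψ|² 4πr² dr = 1 over the whole domain.
(Spherical symmetry: dV = 4πr² dr.)
Recall ∫₀^∞ r^m e^(−r/β) dr = m!·β^(m+1), ∫|ψ|² 4πr² dr = A²·(π·λ^3).
With λ = 1.79: A² = 0.05550 and A = 0.2356.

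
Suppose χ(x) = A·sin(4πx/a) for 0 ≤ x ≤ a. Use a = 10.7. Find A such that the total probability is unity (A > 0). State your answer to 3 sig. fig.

A ≈ 0.432

Require ∫ |χ|² dx = 1 over the whole domain.
∫|χ|² dx = A²·(a/2).
So A² = (a/2)^(−1).
Substituting a = 10.7 gives A² = 0.1869, so A = 0.4323.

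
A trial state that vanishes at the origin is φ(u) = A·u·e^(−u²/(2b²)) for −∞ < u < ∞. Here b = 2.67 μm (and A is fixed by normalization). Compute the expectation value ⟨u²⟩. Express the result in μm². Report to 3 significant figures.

⟨u²⟩ = ∫ u^2 |φ|² du over the full domain.
Using the Gaussian integral ∫_{−∞}^{∞} e^(−αu²) du = √(π/α), evaluating both integrals, ⟨u²⟩ = 3·b^2/2.
Putting b = 2.67 gives 10.69.

⟨u^2⟩ ≈ 10.7 μm^2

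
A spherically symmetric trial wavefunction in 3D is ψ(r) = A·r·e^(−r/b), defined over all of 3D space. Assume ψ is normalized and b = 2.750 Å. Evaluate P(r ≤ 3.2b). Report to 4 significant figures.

With dV = 4πr²dr, the probability is ∫|ψ|² dV over r ≤ 3.2b.
The full normalization integral is A²·[3·π·b^5] = 1, fixing A².
In terms of u = r/b (A², 4π and the length scale all cancel between numerator and denominator), P = [∫_{0}^{3.2} u^4·e^(-2·u) du] / [∫_{0}^{∞} u^4·e^(-2·u) du].
Using ∫ u^4·e^(-2·u) du = -(u^4/2 + u^3 + 3·u^2/2 + 3·u/2 + 3/4)·e^(-2·u), the numerator is ≈ 0.573697 and the denominator is 3/4.
The region integral divided by the full integral gives P = 0.76493.

P ≈ 0.7649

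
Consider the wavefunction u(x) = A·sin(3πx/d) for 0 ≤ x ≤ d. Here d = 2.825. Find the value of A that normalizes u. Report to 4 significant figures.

A ≈ 0.8414

The normalization condition is ∫|u|² dx = 1 from 0 to d.
The integral (without the A² prefactor) comes out to d/2.
So A² = (d/2)^(−1).
Substituting d = 2.825 gives A² = 0.70796, so A = 0.84141.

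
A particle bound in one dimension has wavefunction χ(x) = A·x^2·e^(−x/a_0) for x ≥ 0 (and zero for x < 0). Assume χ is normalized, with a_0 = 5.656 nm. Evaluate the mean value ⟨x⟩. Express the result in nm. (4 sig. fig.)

By definition ⟨x⟩ = ∫ x |χ(x)|² dx.
Recall ∫₀^∞ x^m e^(−x/β) dx = m!·β^(m+1), since the A² factors cancel between numerator and denominator, ⟨x⟩ = 5·a_0/2.
With a_0 = 5.656, ⟨x⟩ = 14.140.

⟨x⟩ ≈ 14.14 nm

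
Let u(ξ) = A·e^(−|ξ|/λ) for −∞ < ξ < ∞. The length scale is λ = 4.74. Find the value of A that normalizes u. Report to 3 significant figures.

The normalization condition is ∫|u|² dξ = 1 from −∞ to ∞.
Recall ∫₀^∞ ξ^m e^(−ξ/β) dξ = m!·β^(m+1), the integral (without the A² prefactor) comes out to λ.
Hence A² = 1/[λ].
With λ = 4.74: A² = 0.2110 and A = 0.4593.

A ≈ 0.459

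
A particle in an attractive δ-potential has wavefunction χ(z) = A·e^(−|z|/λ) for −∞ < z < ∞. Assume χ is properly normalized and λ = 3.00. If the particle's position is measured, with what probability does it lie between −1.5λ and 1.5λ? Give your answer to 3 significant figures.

|χ|² is the probability density, so P = ∫_{−1.5λ}^{1.5λ} |χ|² dz.
With A² fixed by ∫|χ|² = 1, i.e. A² = (λ)^(−1), substitute and integrate.
Both integrals are even about z = 0, so only the z ≥ 0 halves are needed (the factors of 2 cancel). In terms of u = z/λ (A² and the length scale cancel between numerator and denominator), P = [∫_{0}^{1.5} e^(-2·u) du] / [∫_{0}^{∞} e^(-2·u) du].
An antiderivative of e^(-2·u) is -e^(-2·u)/2; evaluating from 0 to 1.5 gives 1/2 - e^(-3)/2, while the full integral is 1/2.
This works out to P = 0.9502.

P ≈ 0.950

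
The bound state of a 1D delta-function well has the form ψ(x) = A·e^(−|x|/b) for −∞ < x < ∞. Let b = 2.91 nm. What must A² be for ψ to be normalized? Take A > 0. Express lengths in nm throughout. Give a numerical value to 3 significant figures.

Require ∫ |ψ|² dx = 1 over the whole domain.
With ∫₀^∞ x^0 e^(−αx) dx = 0!/α^1, the integral (without the A² prefactor) comes out to b.
Setting this equal to 1 gives A² = 1/(b).
Substituting b = 2.91 gives A² = 0.3436, so A = 0.5862.

A^2 ≈ 0.344 nm^(-1)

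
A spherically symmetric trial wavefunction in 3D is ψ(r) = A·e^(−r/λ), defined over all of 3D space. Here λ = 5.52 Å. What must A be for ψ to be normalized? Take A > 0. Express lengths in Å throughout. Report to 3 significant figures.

Require ∫ |ψ|² 4πr² dr = 1 over the whole domain.
The angular integral contributes 4π, leaving ∫₀^∞ r²|ψ|² dr.
The integral (without the A² prefactor) comes out to π·λ^3.
Hence A² = 1/[π·λ^3].
Plugging in λ = 5.52 yields A = 0.04350.

A ≈ 0.0435 Å^(-3/2)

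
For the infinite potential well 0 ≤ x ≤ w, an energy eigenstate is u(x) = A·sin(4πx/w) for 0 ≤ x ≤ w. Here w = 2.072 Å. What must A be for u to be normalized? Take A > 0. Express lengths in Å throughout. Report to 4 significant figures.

Normalization requires ∫|u|² dx = 1, integrated from 0 to w.
Using sin²θ = (1 − cos 2θ)/2, ∫|u|² dx = A²·(w/2).
Setting this equal to 1 gives A² = 1/(w/2).
With w = 2.072: A² = 0.96525 and A = 0.98247.

A ≈ 0.9825 Å^(-1/2)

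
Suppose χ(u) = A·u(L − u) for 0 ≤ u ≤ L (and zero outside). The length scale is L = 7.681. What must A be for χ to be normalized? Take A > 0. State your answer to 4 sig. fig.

A ≈ 0.03350

We need A² ∫|f|² du = 1, taking the integral from 0 to L.
Expanding the polynomial and integrating term by term, carrying out the integral gives A² · L^5/30.
Setting this equal to 1 gives A² = 1/(L^5/30).
Substituting L = 7.681 gives A² = 0.0011221, so A = 0.033498.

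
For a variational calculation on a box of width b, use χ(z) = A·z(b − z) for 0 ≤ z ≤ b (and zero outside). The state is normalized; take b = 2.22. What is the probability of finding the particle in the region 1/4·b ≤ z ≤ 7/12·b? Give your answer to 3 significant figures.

The probability is P = ∫ |χ|² dz over [1/4·b, 7/12·b].
Since A² = 1/(b^5/30), this is the region integral divided by the full normalization integral.
Substituting u = z/b, A² and the length scale cancel in the ratio: P = ∫_{1/4}^{7/12} u^2·(1 - u)^2 du / ∫_{0}^{1} u^2·(1 - u)^2 du.
Using ∫ u^2·(1 - u)^2 du = u^3·(6·u^2 - 15·u + 10)/30, the numerator is ≈ 0.018329 and the denominator is 1/30.
Evaluating gives P = 0.5499.

P ≈ 0.550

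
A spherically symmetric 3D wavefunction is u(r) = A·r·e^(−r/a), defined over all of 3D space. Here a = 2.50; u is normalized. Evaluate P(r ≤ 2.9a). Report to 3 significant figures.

Integrate the radial probability density 4πr²|u|² over r ≤ 2.9a.
A² is fixed by ∫₀^∞ 4πr²|u|² dr = 1, i.e. A² = (3·π·a^5)^(−1).
Substituting t = r/a, A², 4π and the length scale all cancel in the ratio: P = ∫_{0}^{2.9} t^4·e^(-2·t) dt / ∫_{0}^{∞} t^4·e^(-2·t) dt.
Using ∫ t^4·e^(-2·t) dt = -(t^4/2 + t^3 + 3·t^2/2 + 3·t/2 + 3/4)·e^(-2·t), the numerator is ≈ 0.51546 and the denominator is 3/4.
This evaluates to P = 0.6873.

P ≈ 0.687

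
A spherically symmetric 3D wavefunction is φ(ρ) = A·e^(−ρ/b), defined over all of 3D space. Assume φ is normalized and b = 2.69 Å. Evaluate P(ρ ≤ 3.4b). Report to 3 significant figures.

P ≈ 0.966

P = ∫ |φ|² 4πρ² dρ over ρ ≤ 3.4b.
Normalization gives A² = 1/(π·b^3).
Let u = ρ/b; then A², 4π and the length scale all cancel, so P = ∫_{0}^{3.4} u^2·e^(-2·u) du ÷ ∫_{0}^{∞} u^2·e^(-2·u) du.
With ∫ u^2·e^(-2·u) du = -(2·u^2 + 2·u + 1)·e^(-2·u)/4 + C, the region integral is 1/4 - 773·e^(-34/5)/100 and the full one is 1/4.
The region integral divided by the full integral gives P = 0.9656.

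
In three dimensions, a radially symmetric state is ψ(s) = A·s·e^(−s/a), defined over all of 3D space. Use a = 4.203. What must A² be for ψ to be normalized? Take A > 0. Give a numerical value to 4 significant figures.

A^2 ≈ 0.00008090

We need A² ∫|f|² 4πs² ds = 1, taking the integral from 0 to ∞.
In 3D with spherical symmetry the volume element is 4πs² ds.
∫|ψ|² 4πs² ds = A²·(3·π·a^5).
So A² = (3·π·a^5)^(−1).
With a = 4.203: A² = 0.000080897 and A = 0.0089943.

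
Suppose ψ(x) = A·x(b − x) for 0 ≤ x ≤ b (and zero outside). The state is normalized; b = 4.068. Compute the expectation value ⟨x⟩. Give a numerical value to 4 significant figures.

⟨x⟩ = ∫ x |ψ|² dx over the full domain.
Since the A² factors cancel between numerator and denominator, ⟨x⟩ = b/2.
With b = 4.068, ⟨x⟩ = 2.0340.

⟨x⟩ ≈ 2.034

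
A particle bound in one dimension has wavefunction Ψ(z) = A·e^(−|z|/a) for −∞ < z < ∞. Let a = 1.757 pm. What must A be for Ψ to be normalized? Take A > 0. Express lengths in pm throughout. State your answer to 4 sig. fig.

We need A² ∫|f|² dz = 1, taking the integral from −∞ to ∞.
The integral (without the A² prefactor) comes out to a.
So A² = (a)^(−1).
Plugging in a = 1.757 yields A = 0.75442.

A ≈ 0.7544 pm^(-1/2)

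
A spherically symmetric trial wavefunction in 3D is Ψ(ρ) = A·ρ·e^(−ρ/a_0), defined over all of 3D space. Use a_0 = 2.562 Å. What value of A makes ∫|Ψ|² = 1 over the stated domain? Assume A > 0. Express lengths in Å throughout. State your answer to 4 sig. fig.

Normalization requires ∫|Ψ|² 4πρ² dρ = 1, integrated from 0 to ∞.
The angular integral contributes 4π, leaving ∫₀^∞ ρ²|Ψ|² dρ.
Using ∫₀^∞ ρⁿ e^(−αρ) dρ = n!/αⁿ⁺¹, carrying out the integral gives A² · 3·π·a_0^5.
So A² = (3·π·a_0^5)^(−1).
Plugging in a_0 = 2.562 yields A = 0.031004.

A ≈ 0.03100 Å^(-5/2)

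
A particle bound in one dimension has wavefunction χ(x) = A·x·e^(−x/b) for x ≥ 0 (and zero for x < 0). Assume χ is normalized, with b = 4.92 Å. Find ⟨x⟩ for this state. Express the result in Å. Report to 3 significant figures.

By definition ⟨x⟩ = ∫ x |χ(x)|² dx.
The ratio of the moment integral to the normalization integral gives ⟨x⟩ = 3·b/2.
Putting b = 4.92 gives 7.380.

⟨x⟩ ≈ 7.38 Å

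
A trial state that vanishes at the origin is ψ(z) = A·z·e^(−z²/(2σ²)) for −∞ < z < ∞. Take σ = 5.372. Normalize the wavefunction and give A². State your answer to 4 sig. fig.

A^2 ≈ 0.007279

We need A² ∫|f|² dz = 1, taking the integral from −∞ to ∞.
Using the Gaussian integral ∫_{−∞}^{∞} e^(−αz²) dz = √(π/α), carrying out the integral gives A² · √(π)·σ^3/2.
With σ = 5.372: A² = 0.0072786 and A = 0.085315.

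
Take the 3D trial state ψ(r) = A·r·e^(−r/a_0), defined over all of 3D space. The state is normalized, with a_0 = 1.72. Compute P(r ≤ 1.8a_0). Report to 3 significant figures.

With dV = 4πr²dr, the probability is ∫|ψ|² dV over r ≤ 1.8a_0.
Normalization gives A² = 1/(3·π·a_0^5).
In terms of u = r/a_0 (A², 4π and the length scale all cancel between numerator and denominator), P = [∫_{0}^{1.8} u^4·e^(-2·u) du] / [∫_{0}^{∞} u^4·e^(-2·u) du].
Using ∫ u^4·e^(-2·u) du = -(u^4/2 + u^3 + 3·u^2/2 + 3·u/2 + 3/4)·e^(-2·u), the numerator is ≈ 0.22017 and the denominator is 3/4.
This evaluates to P = 0.2936.

P ≈ 0.294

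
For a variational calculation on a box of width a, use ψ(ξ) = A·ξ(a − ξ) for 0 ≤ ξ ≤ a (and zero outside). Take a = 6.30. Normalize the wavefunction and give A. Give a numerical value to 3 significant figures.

We need A² ∫|f|² dξ = 1, taking the integral from 0 to a.
With ψ = A·ξ(a − ξ), the integral evaluates to A²·[a^5/30].
Hence A² = 1/[a^5/30].
Substituting a = 6.30 gives A² = 0.003023, so A = 0.05498.

A ≈ 0.0550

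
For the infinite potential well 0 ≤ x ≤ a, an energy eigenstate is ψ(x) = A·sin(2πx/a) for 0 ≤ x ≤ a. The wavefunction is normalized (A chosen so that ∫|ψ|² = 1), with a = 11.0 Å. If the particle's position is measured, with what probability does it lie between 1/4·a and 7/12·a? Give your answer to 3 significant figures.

|ψ|² is the probability density, so P = ∫_{1/4·a}^{7/12·a} |ψ|² dx.
Since A² = 1/(a/2), this is the region integral divided by the full normalization integral.
Substituting u = x/a, A² and the length scale cancel in the ratio: P = ∫_{1/4}^{7/12} sin(2·π·u)^2 du / ∫_{0}^{1} sin(2·π·u)^2 du.
Using ∫ sin(2·π·u)^2 du = u/2 - sin(4·π·u)/(8·π), the numerator is -√(3)/(16·π) + 1/6 and the denominator is 1/2.
Taking the ratio, P = (-√(3)/8 + π/3)/π.

P ≈ 0.264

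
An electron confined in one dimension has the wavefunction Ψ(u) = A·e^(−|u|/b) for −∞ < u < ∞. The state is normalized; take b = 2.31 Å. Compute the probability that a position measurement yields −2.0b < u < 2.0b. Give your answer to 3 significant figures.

|Ψ|² is the probability density, so P = ∫_{−2.0b}^{2.0b} |Ψ|² du.
With A² fixed by ∫|Ψ|² = 1, i.e. A² = (b)^(−1), substitute and integrate.
By symmetry take twice the u ≥ 0 contribution in numerator and denominator; the 2's cancel. Substituting t = u/b, A² and the length scale cancel in the ratio: P = ∫_{0}^{2.0} e^(-2·t) dt / ∫_{0}^{∞} e^(-2·t) dt.
Using ∫ e^(-2·t) dt = -e^(-2·t)/2, the numerator is 1/2 - e^(-4)/2 and the denominator is 1/2.
Evaluating gives P = 0.9817.

P ≈ 0.982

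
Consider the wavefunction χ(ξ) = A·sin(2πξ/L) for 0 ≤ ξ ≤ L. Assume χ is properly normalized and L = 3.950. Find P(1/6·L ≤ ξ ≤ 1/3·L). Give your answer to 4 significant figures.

P ≈ 0.3045

|χ|² is the probability density, so P = ∫_{1/6·L}^{1/3·L} |χ|² dξ.
With A² fixed by ∫|χ|² = 1, i.e. A² = (L/2)^(−1), substitute and integrate.
In terms of u = ξ/L (A² and the length scale cancel between numerator and denominator), P = [∫_{1/6}^{1/3} sin(2·π·u)^2 du] / [∫_{0}^{1} sin(2·π·u)^2 du].
Using ∫ sin(2·π·u)^2 du = u/2 - sin(4·π·u)/(8·π), the numerator is √(3)/(8·π) + 1/12 and the denominator is 1/2.
Taking the ratio, P = (√(3)/4 + π/6)/π.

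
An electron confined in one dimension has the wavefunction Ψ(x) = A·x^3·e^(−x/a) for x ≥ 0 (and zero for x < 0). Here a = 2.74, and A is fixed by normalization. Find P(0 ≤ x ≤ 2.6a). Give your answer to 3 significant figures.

P ≈ 0.268

The probability is P = ∫ |Ψ|² dx over [0, 2.6a].
Since A² = 1/(45·a^7/8), this is the region integral divided by the full normalization integral.
In terms of u = x/a (A² and the length scale cancel between numerator and denominator), P = [∫_{0}^{2.6} u^6·e^(-2·u) du] / [∫_{0}^{∞} u^6·e^(-2·u) du].
Using ∫ u^6·e^(-2·u) du = -(4·u^6 + 12·u^5 + 30·u^4 + 60·u^3 + 90·u^2 + 90·u + 45)·e^(-2·u)/8, the numerator is ≈ 1.5053 and the denominator is 45/8.
Evaluating gives P = 0.2676.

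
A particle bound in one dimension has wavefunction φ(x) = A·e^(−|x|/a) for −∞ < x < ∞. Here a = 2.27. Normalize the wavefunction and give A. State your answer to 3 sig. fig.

A ≈ 0.664

Require ∫ |φ|² dx = 1 over the whole domain.
Carrying out the integral gives A² · a.
Hence A² = 1/[a].
With a = 2.27: A² = 0.4405 and A = 0.6637.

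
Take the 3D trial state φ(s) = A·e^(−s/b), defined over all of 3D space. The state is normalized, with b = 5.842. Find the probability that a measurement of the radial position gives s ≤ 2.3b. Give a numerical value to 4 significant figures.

P = ∫ |φ|² 4πs² ds over s ≤ 2.3b.
Normalization gives A² = 1/(π·b^3).
Substituting u = s/b, A², 4π and the length scale all cancel in the ratio: P = ∫_{0}^{2.3} u^2·e^(-2·u) du / ∫_{0}^{∞} u^2·e^(-2·u) du.
With ∫ u^2·e^(-2·u) du = -(2·u^2 + 2·u + 1)·e^(-2·u)/4 + C, the region integral is 1/4 - 809·e^(-23/5)/200 and the full one is 1/4.
The region integral divided by the full integral gives P = 0.83736.

P ≈ 0.8374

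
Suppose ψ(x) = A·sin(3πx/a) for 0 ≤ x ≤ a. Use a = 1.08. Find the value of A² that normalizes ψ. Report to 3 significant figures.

The normalization condition is ∫|ψ|² dx = 1 from 0 to a.
Using sin²θ = (1 − cos 2θ)/2, ∫|ψ|² dx = A²·(a/2).
So A² = (a/2)^(−1).
With a = 1.08: A² = 1.852 and A = 1.361.

A^2 ≈ 1.85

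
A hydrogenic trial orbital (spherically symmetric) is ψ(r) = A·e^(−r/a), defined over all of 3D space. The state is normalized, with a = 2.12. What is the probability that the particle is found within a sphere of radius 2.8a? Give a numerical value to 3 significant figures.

P = ∫ |ψ|² 4πr² dr over r ≤ 2.8a.
Normalization gives A² = 1/(π·a^3).
Substituting u = r/a, A², 4π and the length scale all cancel in the ratio: P = ∫_{0}^{2.8} u^2·e^(-2·u) du / ∫_{0}^{∞} u^2·e^(-2·u) du.
With ∫ u^2·e^(-2·u) du = -(2·u^2 + 2·u + 1)·e^(-2·u)/4 + C, the region integral is 1/4 - 557·e^(-28/5)/100 and the full one is 1/4.
Taking the ratio yields P = 0.9176.

P ≈ 0.918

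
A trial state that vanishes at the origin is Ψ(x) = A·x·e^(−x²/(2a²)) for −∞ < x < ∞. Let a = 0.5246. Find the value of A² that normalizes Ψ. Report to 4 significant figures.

The normalization condition is ∫|Ψ|² dx = 1 from −∞ to ∞.
With ∫_{−∞}^{∞} x^(2m) e^(−αx²) dx = (2m−1)!!·√π / (2^m α^(m+1/2)), the integral (without the A² prefactor) comes out to √(π)·a^3/2.
Setting this equal to 1 gives A² = 1/(√(π)·a^3/2).
Plugging in a = 0.5246 yields A = 2.7957.

A^2 ≈ 7.816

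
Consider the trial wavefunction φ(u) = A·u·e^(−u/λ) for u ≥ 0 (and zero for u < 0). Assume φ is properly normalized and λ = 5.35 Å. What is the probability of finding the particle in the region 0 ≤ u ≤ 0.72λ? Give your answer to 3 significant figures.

P ≈ 0.176

P = ∫_{0}^{0.72λ} |φ(u)|² du.
Since A² = 1/(λ^3/4), this is the region integral divided by the full normalization integral.
Let t = u/λ; then A² and the length scale cancel, so P = ∫_{0}^{0.72} t^2·e^(-2·t) dt ÷ ∫_{0}^{∞} t^2·e^(-2·t) dt.
With ∫ t^2·e^(-2·t) dt = -(2·t^2 + 2·t + 1)·e^(-2·t)/4 + C, the region integral is 1/4 - 2173·e^(-36/25)/2500 and the full one is 1/4.
Taking the ratio, P = 0.1762.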